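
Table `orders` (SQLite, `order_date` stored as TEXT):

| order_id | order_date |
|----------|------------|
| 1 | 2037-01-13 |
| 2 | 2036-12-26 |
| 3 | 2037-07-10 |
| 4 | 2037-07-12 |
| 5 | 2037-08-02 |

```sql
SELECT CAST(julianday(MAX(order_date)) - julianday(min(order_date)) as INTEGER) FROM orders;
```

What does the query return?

219

MIN = 2036-12-26, MAX = 2037-08-02.
5 days remain in December 2036 after the 26th (31 − 26).
Full months from January 2037 through July 2037 contribute their day counts.
Then 2 days into August 2037.
Total: 5 + 31 + 28 + 31 + 30 + 31 + 30 + 31 + 2 = 219.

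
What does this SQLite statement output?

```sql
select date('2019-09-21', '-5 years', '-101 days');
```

2014-06-12

Adding -5 years to 2019-09-21 gives 2014-09-21.
Applying '-101 days' to 2014-09-21: counting 101 days back gives 2014-06-12.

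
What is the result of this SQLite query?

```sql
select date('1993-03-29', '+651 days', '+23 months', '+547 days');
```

Applying '+651 days' to 1993-03-29: counting 651 days forward gives 1995-01-09.
Adding +23 months to 1995-01-09 gives 1996-12-09.
Applying '+547 days' to 1996-12-09: counting 547 days forward gives 1998-06-09.

1998-06-09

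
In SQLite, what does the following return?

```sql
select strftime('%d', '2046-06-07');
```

07

`%d` extracts the 2-digit day of month: 07.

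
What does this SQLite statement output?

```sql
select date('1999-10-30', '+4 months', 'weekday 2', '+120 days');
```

Adding +4 months to 1999-10-30 targets 2000-02-30. February 2000 has only 29 days, so SQLite normalizes the 1-day overflow forward to 2000-03-01.
`weekday 2` advances to the next Tuesday; 2000-03-01 is a Wednesday, so it moves forward to 2000-03-07.
Applying '+120 days' to 2000-03-07: counting 120 days forward gives 2000-07-05.

2000-07-05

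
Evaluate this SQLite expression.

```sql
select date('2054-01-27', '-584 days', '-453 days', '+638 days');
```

Applying '-584 days' to 2054-01-27: counting 584 days back gives 2052-06-22.
Applying '-453 days' to 2052-06-22: counting 453 days back gives 2051-03-27.
Applying '+638 days' to 2051-03-27: counting 638 days forward gives 2052-12-24.

2052-12-24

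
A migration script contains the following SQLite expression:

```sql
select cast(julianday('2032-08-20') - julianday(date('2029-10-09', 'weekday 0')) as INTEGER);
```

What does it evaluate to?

1041

`weekday 0` advances to the next Sunday; 2029-10-09 is a Tuesday, so it moves forward to 2029-10-14.
17 days remain in October 2029 after the 14th (31 − 14).
Full months from November 2029 through July 2032 contribute their day counts.
Then 20 days into August 2032.
Total: 17 + 30 + 31 + 31 + 28 + 31 + 30 + 31 + 30 + 31 + 31 + 30 + 31 + 30 + 31 + 31 + 28 + 31 + 30 + 31 + 30 + 31 + 31 + 30 + 31 + 30 + 31 + 31 + 29 + 31 + 30 + 31 + 30 + 31 + 20 = 1041.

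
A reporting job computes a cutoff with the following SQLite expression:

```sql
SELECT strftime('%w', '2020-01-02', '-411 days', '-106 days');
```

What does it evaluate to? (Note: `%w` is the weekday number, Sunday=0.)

First apply '-411 days', '-106 days': 2020-01-02 → 2018-08-03.
2018-08-03 is a Friday; with Sunday=0 that is 5.

5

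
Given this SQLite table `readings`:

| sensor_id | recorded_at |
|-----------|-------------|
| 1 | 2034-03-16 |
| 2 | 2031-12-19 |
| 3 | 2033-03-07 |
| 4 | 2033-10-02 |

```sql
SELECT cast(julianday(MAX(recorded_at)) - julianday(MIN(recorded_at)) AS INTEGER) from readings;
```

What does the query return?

MIN = 2031-12-19, MAX = 2034-03-16.
12 days remain in December 2031 after the 19th (31 − 19).
Full months from January 2032 through February 2034 contribute their day counts.
Then 16 days into March 2034.
Total: 12 + 31 + 29 + 31 + 30 + 31 + 30 + 31 + 31 + 30 + 31 + 30 + 31 + 31 + 28 + 31 + 30 + 31 + 30 + 31 + 31 + 30 + 31 + 30 + 31 + 31 + 28 + 16 = 818.

818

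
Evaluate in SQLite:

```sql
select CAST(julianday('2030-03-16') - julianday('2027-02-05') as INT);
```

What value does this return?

1135

23 days remain in February 2027 after the 5th (28 − 5).
Full months from March 2027 through February 2030 contribute their day counts.
Then 16 days into March 2030.
Total: 23 + 31 + 30 + 31 + 30 + 31 + 31 + 30 + 31 + 30 + 31 + 31 + 29 + 31 + 30 + 31 + 30 + 31 + 31 + 30 + 31 + 30 + 31 + 31 + 28 + 31 + 30 + 31 + 30 + 31 + 31 + 30 + 31 + 30 + 31 + 31 + 28 + 16 = 1135.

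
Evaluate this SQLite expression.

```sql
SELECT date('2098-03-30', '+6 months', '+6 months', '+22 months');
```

2101-01-30

Adding +6 months to 2098-03-30 gives 2098-09-30.
Adding +6 months to 2098-09-30 gives 2099-03-30.
Adding +22 months to 2099-03-30 gives 2101-01-30.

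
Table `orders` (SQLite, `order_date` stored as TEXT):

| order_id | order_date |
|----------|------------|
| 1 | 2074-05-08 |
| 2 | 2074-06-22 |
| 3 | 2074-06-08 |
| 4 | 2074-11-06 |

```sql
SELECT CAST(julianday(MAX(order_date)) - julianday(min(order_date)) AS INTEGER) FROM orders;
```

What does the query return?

MIN = 2074-05-08, MAX = 2074-11-06.
23 days remain in May 2074 after the 8th (31 − 8).
June 2074: 30 days.
July 2074: 31 days.
August 2074: 31 days.
September 2074: 30 days.
October 2074: 31 days.
Then 6 days into November 2074.
Total: 23 + 30 + 31 + 31 + 30 + 31 + 6 = 182.

182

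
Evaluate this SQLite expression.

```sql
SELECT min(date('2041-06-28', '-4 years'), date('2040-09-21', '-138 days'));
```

2037-06-28

date('2041-06-28', '-4 years') → 2037-06-28.
date('2040-09-21', '-138 days') → 2040-05-06.
Earlier of the two is 2037-06-28.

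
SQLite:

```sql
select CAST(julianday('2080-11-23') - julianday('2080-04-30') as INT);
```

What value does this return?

207

0 days remain in April 2080 after the 30th (30 − 30).
Full months from May 2080 through October 2080 contribute their day counts.
Then 23 days into November 2080.
Total: 0 + 31 + 30 + 31 + 31 + 30 + 31 + 23 = 207.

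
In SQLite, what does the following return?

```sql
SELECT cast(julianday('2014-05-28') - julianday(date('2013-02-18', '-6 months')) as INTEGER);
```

Adding -6 months to 2013-02-18 gives 2012-08-18.
13 days remain in August 2012 after the 18th (31 − 18).
Full months from September 2012 through April 2014 contribute their day counts.
Then 28 days into May 2014.
Total: 13 + 30 + 31 + 30 + 31 + 31 + 28 + 31 + 30 + 31 + 30 + 31 + 31 + 30 + 31 + 30 + 31 + 31 + 28 + 31 + 30 + 28 = 648.

648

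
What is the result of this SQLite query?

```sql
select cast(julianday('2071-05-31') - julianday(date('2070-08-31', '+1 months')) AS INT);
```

242

Adding +1 month to 2070-08-31 targets 2070-09-31. September 2070 has only 30 days, so SQLite normalizes the 1-day overflow forward to 2070-10-01.
30 days remain in October 2070 after the 1st (31 − 1).
Full months from November 2070 through April 2071 contribute their day counts.
Then 31 days into May 2071.
Total: 30 + 30 + 31 + 31 + 28 + 31 + 30 + 31 = 242.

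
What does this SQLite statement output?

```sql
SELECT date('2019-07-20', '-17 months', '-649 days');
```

2016-05-12

Adding -17 months to 2019-07-20 gives 2018-02-20.
Applying '-649 days' to 2018-02-20: counting 649 days back gives 2016-05-12.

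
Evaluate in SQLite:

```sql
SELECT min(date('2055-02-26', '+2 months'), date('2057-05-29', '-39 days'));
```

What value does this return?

2055-04-26

date('2055-02-26', '+2 months') → 2055-04-26.
date('2057-05-29', '-39 days') → 2057-04-20.
Earlier of the two is 2055-04-26.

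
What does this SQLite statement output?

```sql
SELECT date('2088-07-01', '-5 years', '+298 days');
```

2084-04-24

Adding -5 years to 2088-07-01 gives 2083-07-01.
Applying '+298 days' to 2083-07-01: counting 298 days forward gives 2084-04-24.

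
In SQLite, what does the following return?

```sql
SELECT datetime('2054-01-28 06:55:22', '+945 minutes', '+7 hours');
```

2054-01-29 05:40:22

945 minutes = 15h 45m; +945 minutes from 2054-01-28 06:55:22 is 2054-01-28 22:40:22.
+7 hours from 2054-01-28 22:40:22 is 2054-01-29 05:40:22 (crosses midnight).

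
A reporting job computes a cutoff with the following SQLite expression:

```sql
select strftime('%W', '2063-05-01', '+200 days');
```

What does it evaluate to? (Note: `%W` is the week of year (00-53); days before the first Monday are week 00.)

46

First apply '+200 days': 2063-05-01 → 2063-11-17.
2063-11-17 is a Saturday. SQLite's %W counts Mondays since the year started; the result is 46.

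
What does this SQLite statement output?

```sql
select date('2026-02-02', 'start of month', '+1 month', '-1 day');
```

2026-02-28

`start of month` rewinds 2026-02-02 to 2026-02-01.
Adding +1 month to 2026-02-01 gives 2026-03-01.
Going back 1 day from 2026-03-01 reaches 2026-02-28 (last day of February, 28 days).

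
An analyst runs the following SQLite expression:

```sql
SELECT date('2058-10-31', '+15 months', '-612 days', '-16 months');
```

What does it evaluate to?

2057-01-29

Adding +15 months to 2058-10-31 gives 2060-01-31.
Applying '-612 days' to 2060-01-31: counting 612 days back gives 2058-05-29.
Adding -16 months to 2058-05-29 gives 2057-01-29.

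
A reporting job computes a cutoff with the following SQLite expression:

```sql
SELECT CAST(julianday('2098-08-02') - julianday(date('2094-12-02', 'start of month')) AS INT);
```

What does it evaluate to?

`start of month` rewinds 2094-12-02 to 2094-12-01.
30 days remain in December 2094 after the 1st (31 − 1).
Full months from January 2095 through July 2098 contribute their day counts.
Then 2 days into August 2098.
Total: 30 + 31 + 28 + 31 + 30 + 31 + 30 + 31 + 31 + 30 + 31 + 30 + 31 + 31 + 29 + 31 + 30 + 31 + 30 + 31 + 31 + 30 + 31 + 30 + 31 + 31 + 28 + 31 + 30 + 31 + 30 + 31 + 31 + 30 + 31 + 30 + 31 + 31 + 28 + 31 + 30 + 31 + 30 + 31 + 2 = 1340.

1340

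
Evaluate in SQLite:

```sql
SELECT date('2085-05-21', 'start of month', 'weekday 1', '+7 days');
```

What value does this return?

2085-05-14

`start of month` rewinds 2085-05-21 to 2085-05-01.
`weekday 1` advances to the next Monday; 2085-05-01 is a Tuesday, so it moves forward to 2085-05-07.
Advancing 7 more days within May lands on 2085-05-14.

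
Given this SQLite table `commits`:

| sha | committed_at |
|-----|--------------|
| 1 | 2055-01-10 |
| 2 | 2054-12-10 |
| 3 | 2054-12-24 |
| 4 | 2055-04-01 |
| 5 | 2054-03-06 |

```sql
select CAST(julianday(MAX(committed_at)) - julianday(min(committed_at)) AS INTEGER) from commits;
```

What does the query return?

MIN = 2054-03-06, MAX = 2055-04-01.
25 days remain in March 2054 after the 6th (31 − 6).
Full months from April 2054 through March 2055 contribute their day counts.
Then 1 day into April 2055.
Total: 25 + 30 + 31 + 30 + 31 + 31 + 30 + 31 + 30 + 31 + 31 + 28 + 31 + 1 = 391.

391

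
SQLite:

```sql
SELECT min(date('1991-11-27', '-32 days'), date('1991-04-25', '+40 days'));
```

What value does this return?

date('1991-11-27', '-32 days') → 1991-10-26.
date('1991-04-25', '+40 days') → 1991-06-04.
Earlier of the two is 1991-06-04.

1991-06-04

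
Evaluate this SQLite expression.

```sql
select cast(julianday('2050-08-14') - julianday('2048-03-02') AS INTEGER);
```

29 days remain in March 2048 after the 2nd (31 − 2).
Full months from April 2048 through July 2050 contribute their day counts.
Then 14 days into August 2050.
Total: 29 + 30 + 31 + 30 + 31 + 31 + 30 + 31 + 30 + 31 + 31 + 28 + 31 + 30 + 31 + 30 + 31 + 31 + 30 + 31 + 30 + 31 + 31 + 28 + 31 + 30 + 31 + 30 + 31 + 14 = 895.

895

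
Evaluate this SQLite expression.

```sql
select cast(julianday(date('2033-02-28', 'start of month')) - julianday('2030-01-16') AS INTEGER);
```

`start of month` rewinds 2033-02-28 to 2033-02-01.
15 days remain in January 2030 after the 16th (31 − 16).
Full months from February 2030 through January 2033 contribute their day counts.
Then 1 day into February 2033.
Total: 15 + 28 + 31 + 30 + 31 + 30 + 31 + 31 + 30 + 31 + 30 + 31 + 31 + 28 + 31 + 30 + 31 + 30 + 31 + 31 + 30 + 31 + 30 + 31 + 31 + 29 + 31 + 30 + 31 + 30 + 31 + 31 + 30 + 31 + 30 + 31 + 31 + 1 = 1112.

1112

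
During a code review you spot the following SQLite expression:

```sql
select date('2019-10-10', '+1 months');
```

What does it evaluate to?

Adding +1 month to 2019-10-10 gives 2019-11-10.

2019-11-10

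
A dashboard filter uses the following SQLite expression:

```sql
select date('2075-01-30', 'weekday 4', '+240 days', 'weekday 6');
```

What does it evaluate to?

2075-09-28

`weekday 4` advances to the next Thursday; 2075-01-30 is a Wednesday, so it moves forward to 2075-01-31.
Applying '+240 days' to 2075-01-31: counting 240 days forward gives 2075-09-28.
`weekday 6` advances to the next Saturday; 2075-09-28 is already a Saturday, so it stays at 2075-09-28.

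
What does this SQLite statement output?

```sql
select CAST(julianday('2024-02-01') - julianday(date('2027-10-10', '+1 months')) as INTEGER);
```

-1378

Adding +1 month to 2027-10-10 gives 2027-11-10.
28 days remain in February 2024 after the 1st (29 − 1).
Full months from March 2024 through October 2027 contribute their day counts.
Then 10 days into November 2027.
Total: 28 + 31 + 30 + 31 + 30 + 31 + 31 + 30 + 31 + 30 + 31 + 31 + 28 + 31 + 30 + 31 + 30 + 31 + 31 + 30 + 31 + 30 + 31 + 31 + 28 + 31 + 30 + 31 + 30 + 31 + 31 + 30 + 31 + 30 + 31 + 31 + 28 + 31 + 30 + 31 + 30 + 31 + 31 + 30 + 31 + 10 = 1378.
The subtraction is earlier − later, so the result is −1378 → -1378.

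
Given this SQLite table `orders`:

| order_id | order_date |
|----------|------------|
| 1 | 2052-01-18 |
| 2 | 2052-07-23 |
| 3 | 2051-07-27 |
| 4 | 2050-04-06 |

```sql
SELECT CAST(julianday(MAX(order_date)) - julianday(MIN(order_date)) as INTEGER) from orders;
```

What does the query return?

839

MIN = 2050-04-06, MAX = 2052-07-23.
24 days remain in April 2050 after the 6th (30 − 6).
Full months from May 2050 through June 2052 contribute their day counts.
Then 23 days into July 2052.
Total: 24 + 31 + 30 + 31 + 31 + 30 + 31 + 30 + 31 + 31 + 28 + 31 + 30 + 31 + 30 + 31 + 31 + 30 + 31 + 30 + 31 + 31 + 29 + 31 + 30 + 31 + 30 + 23 = 839.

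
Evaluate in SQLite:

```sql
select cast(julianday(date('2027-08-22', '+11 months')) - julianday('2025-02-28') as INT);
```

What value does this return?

1240

Adding +11 months to 2027-08-22 gives 2028-07-22.
0 days remain in February 2025 after the 28th (28 − 28).
Full months from March 2025 through June 2028 contribute their day counts.
Then 22 days into July 2028.
Total: 0 + 31 + 30 + 31 + 30 + 31 + 31 + 30 + 31 + 30 + 31 + 31 + 28 + 31 + 30 + 31 + 30 + 31 + 31 + 30 + 31 + 30 + 31 + 31 + 28 + 31 + 30 + 31 + 30 + 31 + 31 + 30 + 31 + 30 + 31 + 31 + 29 + 31 + 30 + 31 + 30 + 22 = 1240.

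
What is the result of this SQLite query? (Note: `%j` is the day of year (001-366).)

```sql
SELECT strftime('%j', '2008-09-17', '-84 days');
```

177

First apply '-84 days': 2008-09-17 → 2008-06-25.
Day-of-year for 2008-06-25: days since 2008-01-01 inclusive = 177, zero-padded to 177.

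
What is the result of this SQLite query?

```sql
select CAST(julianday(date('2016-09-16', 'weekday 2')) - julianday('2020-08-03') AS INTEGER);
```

`weekday 2` advances to the next Tuesday; 2016-09-16 is a Friday, so it moves forward to 2016-09-20.
10 days remain in September 2016 after the 20th (30 − 20).
Full months from October 2016 through July 2020 contribute their day counts.
Then 3 days into August 2020.
Total: 10 + 31 + 30 + 31 + 31 + 28 + 31 + 30 + 31 + 30 + 31 + 31 + 30 + 31 + 30 + 31 + 31 + 28 + 31 + 30 + 31 + 30 + 31 + 31 + 30 + 31 + 30 + 31 + 31 + 28 + 31 + 30 + 31 + 30 + 31 + 31 + 30 + 31 + 30 + 31 + 31 + 29 + 31 + 30 + 31 + 30 + 31 + 3 = 1413.
The subtraction is earlier − later, so the result is −1413 → -1413.

-1413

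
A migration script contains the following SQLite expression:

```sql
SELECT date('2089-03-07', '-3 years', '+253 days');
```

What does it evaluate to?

2086-11-15

Adding -3 years to 2089-03-07 gives 2086-03-07.
Applying '+253 days' to 2086-03-07: counting 253 days forward gives 2086-11-15.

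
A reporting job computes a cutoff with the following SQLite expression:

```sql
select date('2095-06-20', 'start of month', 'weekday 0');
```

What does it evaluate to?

2095-06-05

`start of month` rewinds 2095-06-20 to 2095-06-01.
`weekday 0` advances to the next Sunday; 2095-06-01 is a Wednesday, so it moves forward to 2095-06-05.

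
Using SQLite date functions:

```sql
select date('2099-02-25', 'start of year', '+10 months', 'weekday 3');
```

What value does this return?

2099-11-04

`start of year` rewinds 2099-02-25 to 2099-01-01.
Adding +10 months to 2099-01-01 gives 2099-11-01.
`weekday 3` advances to the next Wednesday; 2099-11-01 is a Sunday, so it moves forward to 2099-11-04.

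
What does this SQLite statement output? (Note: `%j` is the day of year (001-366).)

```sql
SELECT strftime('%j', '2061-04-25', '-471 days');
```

010

First apply '-471 days': 2061-04-25 → 2060-01-10.
Day-of-year for 2060-01-10: days since 2060-01-01 inclusive = 10, zero-padded to 010.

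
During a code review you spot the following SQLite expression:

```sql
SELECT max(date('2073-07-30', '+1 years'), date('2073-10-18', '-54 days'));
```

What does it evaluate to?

2074-07-30

date('2073-07-30', '+1 years') → 2074-07-30.
date('2073-10-18', '-54 days') → 2073-08-25.
Later of the two is 2074-07-30.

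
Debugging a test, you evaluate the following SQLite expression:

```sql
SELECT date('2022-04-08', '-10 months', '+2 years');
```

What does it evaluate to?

2023-06-08

Adding -10 months to 2022-04-08 gives 2021-06-08.
Adding +2 years to 2021-06-08 gives 2023-06-08.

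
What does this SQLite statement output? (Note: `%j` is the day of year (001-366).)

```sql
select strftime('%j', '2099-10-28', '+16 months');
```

059

First apply '+16 months': 2099-10-28 → 2101-02-28.
Day-of-year for 2101-02-28: days since 2101-01-01 inclusive = 59, zero-padded to 059.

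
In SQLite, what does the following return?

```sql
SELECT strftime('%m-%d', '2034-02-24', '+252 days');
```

First apply '+252 days': 2034-02-24 → 2034-11-03.
`%m-%d` extracts the month-day: 11-03.

11-03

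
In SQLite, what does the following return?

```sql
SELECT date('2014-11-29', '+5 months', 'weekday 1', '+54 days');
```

Adding +5 months to 2014-11-29 gives 2015-04-29.
`weekday 1` advances to the next Monday; 2015-04-29 is a Wednesday, so it moves forward to 2015-05-04.
Applying '+54 days' to 2015-05-04: counting 54 days forward gives 2015-06-27.

2015-06-27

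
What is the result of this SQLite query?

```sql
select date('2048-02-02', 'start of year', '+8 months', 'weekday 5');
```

2048-09-04

`start of year` rewinds 2048-02-02 to 2048-01-01.
Adding +8 months to 2048-01-01 gives 2048-09-01.
`weekday 5` advances to the next Friday; 2048-09-01 is a Tuesday, so it moves forward to 2048-09-04.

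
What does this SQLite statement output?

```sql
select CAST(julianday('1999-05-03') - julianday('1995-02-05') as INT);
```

1548

23 days remain in February 1995 after the 5th (28 − 5).
Full months from March 1995 through April 1999 contribute their day counts.
Then 3 days into May 1999.
Total: 23 + 31 + 30 + 31 + 30 + 31 + 31 + 30 + 31 + 30 + 31 + 31 + 29 + 31 + 30 + 31 + 30 + 31 + 31 + 30 + 31 + 30 + 31 + 31 + 28 + 31 + 30 + 31 + 30 + 31 + 31 + 30 + 31 + 30 + 31 + 31 + 28 + 31 + 30 + 31 + 30 + 31 + 31 + 30 + 31 + 30 + 31 + 31 + 28 + 31 + 30 + 3 = 1548.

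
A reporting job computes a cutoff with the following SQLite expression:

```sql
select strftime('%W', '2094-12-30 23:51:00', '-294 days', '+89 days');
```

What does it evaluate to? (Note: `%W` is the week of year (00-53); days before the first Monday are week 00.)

23

First apply '-294 days', '+89 days': 2094-12-30 23:51:00 → 2094-06-08 23:51:00.
2094-06-08 is a Tuesday. SQLite's %W counts Mondays since the year started; the result is 23.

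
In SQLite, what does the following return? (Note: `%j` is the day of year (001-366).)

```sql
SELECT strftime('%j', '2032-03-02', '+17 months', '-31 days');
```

First apply '+17 months', '-31 days': 2032-03-02 → 2033-07-02.
Day-of-year for 2033-07-02: days since 2033-01-01 inclusive = 183, zero-padded to 183.

183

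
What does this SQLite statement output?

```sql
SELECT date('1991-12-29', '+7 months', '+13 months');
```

1993-08-29

Adding +7 months to 1991-12-29 gives 1992-07-29.
Adding +13 months to 1992-07-29 gives 1993-08-29.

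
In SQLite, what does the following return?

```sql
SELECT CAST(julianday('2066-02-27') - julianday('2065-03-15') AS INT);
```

16 days remain in March 2065 after the 15th (31 − 15).
Full months from April 2065 through January 2066 contribute their day counts.
Then 27 days into February 2066.
Total: 16 + 30 + 31 + 30 + 31 + 31 + 30 + 31 + 30 + 31 + 31 + 27 = 349.

349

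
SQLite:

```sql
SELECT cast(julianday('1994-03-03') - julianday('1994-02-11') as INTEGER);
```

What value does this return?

17 days remain in February 1994 after the 11th (28 − 11).
Then 3 days into March 1994.
Total: 17 + 3 = 20.

20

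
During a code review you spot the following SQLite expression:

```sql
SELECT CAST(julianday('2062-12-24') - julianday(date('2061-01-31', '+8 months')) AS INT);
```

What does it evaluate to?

Adding +8 months to 2061-01-31 targets 2061-09-31. September 2061 has only 30 days, so SQLite normalizes the 1-day overflow forward to 2061-10-01.
30 days remain in October 2061 after the 1st (31 − 1).
Full months from November 2061 through November 2062 contribute their day counts.
Then 24 days into December 2062.
Total: 30 + 30 + 31 + 31 + 28 + 31 + 30 + 31 + 30 + 31 + 31 + 30 + 31 + 30 + 24 = 449.

449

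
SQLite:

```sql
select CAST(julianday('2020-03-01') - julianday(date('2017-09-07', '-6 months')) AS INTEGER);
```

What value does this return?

Adding -6 months to 2017-09-07 gives 2017-03-07.
24 days remain in March 2017 after the 7th (31 − 7).
Full months from April 2017 through February 2020 contribute their day counts.
Then 1 day into March 2020.
Total: 24 + 30 + 31 + 30 + 31 + 31 + 30 + 31 + 30 + 31 + 31 + 28 + 31 + 30 + 31 + 30 + 31 + 31 + 30 + 31 + 30 + 31 + 31 + 28 + 31 + 30 + 31 + 30 + 31 + 31 + 30 + 31 + 30 + 31 + 31 + 29 + 1 = 1090.

1090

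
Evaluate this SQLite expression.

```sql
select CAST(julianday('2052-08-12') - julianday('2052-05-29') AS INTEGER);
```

75

2 days remain in May 2052 after the 29th (31 − 29).
June 2052: 30 days.
July 2052: 31 days.
Then 12 days into August 2052.
Total: 2 + 30 + 31 + 12 = 75.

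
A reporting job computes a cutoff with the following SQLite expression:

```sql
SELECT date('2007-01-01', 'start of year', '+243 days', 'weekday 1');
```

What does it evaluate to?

2007-09-03

`start of year` rewinds 2007-01-01 to 2007-01-01.
Applying '+243 days' to 2007-01-01: counting 243 days forward gives 2007-09-01.
`weekday 1` advances to the next Monday; 2007-09-01 is a Saturday, so it moves forward to 2007-09-03.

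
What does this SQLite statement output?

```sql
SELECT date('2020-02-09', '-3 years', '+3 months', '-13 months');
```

2016-04-09

Adding -3 years to 2020-02-09 gives 2017-02-09.
Adding +3 months to 2017-02-09 gives 2017-05-09.
Adding -13 months to 2017-05-09 gives 2016-04-09.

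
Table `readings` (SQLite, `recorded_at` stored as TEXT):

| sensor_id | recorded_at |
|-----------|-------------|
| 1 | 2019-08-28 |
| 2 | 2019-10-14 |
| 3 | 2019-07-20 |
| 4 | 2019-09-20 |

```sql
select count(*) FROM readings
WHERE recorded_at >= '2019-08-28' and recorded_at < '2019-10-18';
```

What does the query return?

3

Rows in [2019-08-28, 2019-10-18): 2019-08-28, 2019-10-14, 2019-09-20 → 3 rows.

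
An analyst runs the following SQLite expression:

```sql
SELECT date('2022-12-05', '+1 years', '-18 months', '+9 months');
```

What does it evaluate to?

Adding +1 year to 2022-12-05 gives 2023-12-05.
Adding -18 months to 2023-12-05 gives 2022-06-05.
Adding +9 months to 2022-06-05 gives 2023-03-05.

2023-03-05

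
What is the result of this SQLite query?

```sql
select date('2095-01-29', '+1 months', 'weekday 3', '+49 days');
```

Adding +1 month to 2095-01-29 targets 2095-02-29. February 2095 has only 28 days, so SQLite normalizes the 1-day overflow forward to 2095-03-01.
`weekday 3` advances to the next Wednesday; 2095-03-01 is a Tuesday, so it moves forward to 2095-03-02.
Applying '+49 days' to 2095-03-02: counting 49 days forward gives 2095-04-20.

2095-04-20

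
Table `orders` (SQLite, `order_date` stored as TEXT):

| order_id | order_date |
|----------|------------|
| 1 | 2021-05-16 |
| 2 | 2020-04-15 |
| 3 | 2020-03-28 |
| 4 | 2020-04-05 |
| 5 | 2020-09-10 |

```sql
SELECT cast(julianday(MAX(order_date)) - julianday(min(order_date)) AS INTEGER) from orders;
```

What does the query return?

414

MIN = 2020-03-28, MAX = 2021-05-16.
3 days remain in March 2020 after the 28th (31 − 28).
Full months from April 2020 through April 2021 contribute their day counts.
Then 16 days into May 2021.
Total: 3 + 30 + 31 + 30 + 31 + 31 + 30 + 31 + 30 + 31 + 31 + 28 + 31 + 30 + 16 = 414.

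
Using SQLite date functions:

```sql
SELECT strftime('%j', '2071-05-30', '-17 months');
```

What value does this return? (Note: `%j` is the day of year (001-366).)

First apply '-17 months': 2071-05-30 → 2069-12-30.
Day-of-year for 2069-12-30: days since 2069-01-01 inclusive = 364, zero-padded to 364.

364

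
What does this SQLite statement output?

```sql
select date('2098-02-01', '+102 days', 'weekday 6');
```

Applying '+102 days' to 2098-02-01: counting 102 days forward gives 2098-05-14.
`weekday 6` advances to the next Saturday; 2098-05-14 is a Wednesday, so it moves forward to 2098-05-17.

2098-05-17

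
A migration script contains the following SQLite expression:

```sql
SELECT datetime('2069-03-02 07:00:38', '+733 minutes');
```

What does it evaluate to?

2069-03-02 19:13:38

733 minutes = 12h 13m; +733 minutes from 2069-03-02 07:00:38 is 2069-03-02 19:13:38.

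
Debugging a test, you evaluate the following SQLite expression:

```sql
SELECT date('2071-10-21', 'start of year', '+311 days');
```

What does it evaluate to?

`start of year` rewinds 2071-10-21 to 2071-01-01.
Applying '+311 days' to 2071-01-01: counting 311 days forward gives 2071-11-08.

2071-11-08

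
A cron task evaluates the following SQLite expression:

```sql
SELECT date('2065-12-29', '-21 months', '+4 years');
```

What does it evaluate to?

2068-03-29

Adding -21 months to 2065-12-29 gives 2064-03-29.
Adding +4 years to 2064-03-29 gives 2068-03-29.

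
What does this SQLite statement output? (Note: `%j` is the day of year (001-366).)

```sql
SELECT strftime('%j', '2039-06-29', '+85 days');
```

265

First apply '+85 days': 2039-06-29 → 2039-09-22.
Day-of-year for 2039-09-22: days since 2039-01-01 inclusive = 265, zero-padded to 265.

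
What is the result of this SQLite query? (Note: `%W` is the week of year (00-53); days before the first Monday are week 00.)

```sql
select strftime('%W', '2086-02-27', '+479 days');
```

24

First apply '+479 days': 2086-02-27 → 2087-06-21.
2087-06-21 is a Saturday. SQLite's %W counts Mondays since the year started; the result is 24.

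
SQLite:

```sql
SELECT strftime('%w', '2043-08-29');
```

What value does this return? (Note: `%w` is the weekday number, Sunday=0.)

2043-08-29 is a Saturday; with Sunday=0 that is 6.

6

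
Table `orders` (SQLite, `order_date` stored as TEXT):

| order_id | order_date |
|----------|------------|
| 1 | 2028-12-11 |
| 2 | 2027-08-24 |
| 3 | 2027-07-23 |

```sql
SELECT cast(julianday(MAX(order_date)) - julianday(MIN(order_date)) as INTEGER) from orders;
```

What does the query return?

MIN = 2027-07-23, MAX = 2028-12-11.
8 days remain in July 2027 after the 23rd (31 − 23).
Full months from August 2027 through November 2028 contribute their day counts.
Then 11 days into December 2028.
Total: 8 + 31 + 30 + 31 + 30 + 31 + 31 + 29 + 31 + 30 + 31 + 30 + 31 + 31 + 30 + 31 + 30 + 11 = 507.

507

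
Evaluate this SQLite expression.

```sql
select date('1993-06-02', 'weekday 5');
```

1993-06-04

`weekday 5` advances to the next Friday; 1993-06-02 is a Wednesday, so it moves forward to 1993-06-04.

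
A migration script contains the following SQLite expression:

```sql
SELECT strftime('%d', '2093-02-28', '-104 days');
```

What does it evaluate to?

First apply '-104 days': 2093-02-28 → 2092-11-16.
`%d` extracts the 2-digit day of month: 16.

16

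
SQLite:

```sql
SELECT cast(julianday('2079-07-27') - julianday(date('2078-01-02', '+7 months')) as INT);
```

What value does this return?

359

Adding +7 months to 2078-01-02 gives 2078-08-02.
29 days remain in August 2078 after the 2nd (31 − 2).
Full months from September 2078 through June 2079 contribute their day counts.
Then 27 days into July 2079.
Total: 29 + 30 + 31 + 30 + 31 + 31 + 28 + 31 + 30 + 31 + 30 + 27 = 359.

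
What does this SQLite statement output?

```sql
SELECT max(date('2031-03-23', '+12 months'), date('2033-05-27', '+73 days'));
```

date('2031-03-23', '+12 months') → 2032-03-23.
date('2033-05-27', '+73 days') → 2033-08-08.
Later of the two is 2033-08-08.

2033-08-08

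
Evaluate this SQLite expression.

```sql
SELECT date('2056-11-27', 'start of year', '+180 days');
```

`start of year` rewinds 2056-11-27 to 2056-01-01.
Applying '+180 days' to 2056-01-01: counting 180 days forward gives 2056-06-29.

2056-06-29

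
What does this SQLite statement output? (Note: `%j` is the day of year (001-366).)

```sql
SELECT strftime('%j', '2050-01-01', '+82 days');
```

First apply '+82 days': 2050-01-01 → 2050-03-24.
Day-of-year for 2050-03-24: days since 2050-01-01 inclusive = 83, zero-padded to 083.

083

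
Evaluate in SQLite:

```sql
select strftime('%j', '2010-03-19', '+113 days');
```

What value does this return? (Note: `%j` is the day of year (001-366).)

First apply '+113 days': 2010-03-19 → 2010-07-10.
Day-of-year for 2010-07-10: days since 2010-01-01 inclusive = 191, zero-padded to 191.

191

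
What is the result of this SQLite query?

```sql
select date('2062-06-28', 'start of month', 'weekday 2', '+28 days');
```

`start of month` rewinds 2062-06-28 to 2062-06-01.
`weekday 2` advances to the next Tuesday; 2062-06-01 is a Thursday, so it moves forward to 2062-06-06.
June 2062 has 30 days; 24 remain after the 6th, so 25 days reach 2062-07-01.
Advancing 3 more days within July lands on 2062-07-04.

2062-07-04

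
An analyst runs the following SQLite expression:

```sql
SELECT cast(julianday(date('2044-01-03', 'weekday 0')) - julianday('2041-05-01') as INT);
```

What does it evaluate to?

`weekday 0` advances to the next Sunday; 2044-01-03 is already a Sunday, so it stays at 2044-01-03.
30 days remain in May 2041 after the 1st (31 − 1).
Full months from June 2041 through December 2043 contribute their day counts.
Then 3 days into January 2044.
Total: 30 + 30 + 31 + 31 + 30 + 31 + 30 + 31 + 31 + 28 + 31 + 30 + 31 + 30 + 31 + 31 + 30 + 31 + 30 + 31 + 31 + 28 + 31 + 30 + 31 + 30 + 31 + 31 + 30 + 31 + 30 + 31 + 3 = 977.

977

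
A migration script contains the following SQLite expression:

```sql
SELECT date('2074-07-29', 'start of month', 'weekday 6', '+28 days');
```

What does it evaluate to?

2074-08-04

`start of month` rewinds 2074-07-29 to 2074-07-01.
`weekday 6` advances to the next Saturday; 2074-07-01 is a Sunday, so it moves forward to 2074-07-07.
July 2074 has 31 days; 24 remain after the 7th, so 25 days reach 2074-08-01.
Advancing 3 more days within August lands on 2074-08-04.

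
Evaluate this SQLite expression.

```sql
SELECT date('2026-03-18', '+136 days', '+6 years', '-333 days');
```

2031-09-03

Applying '+136 days' to 2026-03-18: counting 136 days forward gives 2026-08-01.
Adding +6 years to 2026-08-01 gives 2032-08-01.
Applying '-333 days' to 2032-08-01: counting 333 days back gives 2031-09-03.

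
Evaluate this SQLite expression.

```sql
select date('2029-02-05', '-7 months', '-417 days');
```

2027-05-15

Adding -7 months to 2029-02-05 gives 2028-07-05.
Applying '-417 days' to 2028-07-05: counting 417 days back gives 2027-05-15.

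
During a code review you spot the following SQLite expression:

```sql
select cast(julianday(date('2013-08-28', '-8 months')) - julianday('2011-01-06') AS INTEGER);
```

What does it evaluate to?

722

Adding -8 months to 2013-08-28 gives 2012-12-28.
25 days remain in January 2011 after the 6th (31 − 6).
Full months from February 2011 through November 2012 contribute their day counts.
Then 28 days into December 2012.
Total: 25 + 28 + 31 + 30 + 31 + 30 + 31 + 31 + 30 + 31 + 30 + 31 + 31 + 29 + 31 + 30 + 31 + 30 + 31 + 31 + 30 + 31 + 30 + 28 = 722.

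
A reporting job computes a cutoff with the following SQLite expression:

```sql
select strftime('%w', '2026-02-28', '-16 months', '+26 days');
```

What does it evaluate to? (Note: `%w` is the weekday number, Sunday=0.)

6

First apply '-16 months', '+26 days': 2026-02-28 → 2024-11-23.
2024-11-23 is a Saturday; with Sunday=0 that is 6.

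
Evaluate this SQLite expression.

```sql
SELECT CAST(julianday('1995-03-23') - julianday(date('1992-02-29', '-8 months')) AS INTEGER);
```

Adding -8 months to 1992-02-29 gives 1991-06-29.
1 day remains in June 1991 after the 29th (30 − 29).
Full months from July 1991 through February 1995 contribute their day counts.
Then 23 days into March 1995.
Total: 1 + 31 + 31 + 30 + 31 + 30 + 31 + 31 + 29 + 31 + 30 + 31 + 30 + 31 + 31 + 30 + 31 + 30 + 31 + 31 + 28 + 31 + 30 + 31 + 30 + 31 + 31 + 30 + 31 + 30 + 31 + 31 + 28 + 31 + 30 + 31 + 30 + 31 + 31 + 30 + 31 + 30 + 31 + 31 + 28 + 23 = 1363.

1363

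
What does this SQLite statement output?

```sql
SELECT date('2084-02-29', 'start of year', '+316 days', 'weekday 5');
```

2084-11-17

`start of year` rewinds 2084-02-29 to 2084-01-01.
Applying '+316 days' to 2084-01-01: counting 316 days forward gives 2084-11-12.
`weekday 5` advances to the next Friday; 2084-11-12 is a Sunday, so it moves forward to 2084-11-17.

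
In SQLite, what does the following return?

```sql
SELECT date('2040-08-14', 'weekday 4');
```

2040-08-16

`weekday 4` advances to the next Thursday; 2040-08-14 is a Tuesday, so it moves forward to 2040-08-16.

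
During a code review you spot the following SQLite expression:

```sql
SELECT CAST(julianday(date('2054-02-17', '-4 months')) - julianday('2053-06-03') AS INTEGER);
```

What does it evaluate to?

Adding -4 months to 2054-02-17 gives 2053-10-17.
27 days remain in June 2053 after the 3rd (30 − 3).
July 2053: 31 days.
August 2053: 31 days.
September 2053: 30 days.
Then 17 days into October 2053.
Total: 27 + 31 + 31 + 30 + 17 = 136.

136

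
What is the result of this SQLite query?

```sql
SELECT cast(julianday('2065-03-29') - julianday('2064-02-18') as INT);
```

405

11 days remain in February 2064 after the 18th (29 − 18).
Full months from March 2064 through February 2065 contribute their day counts.
Then 29 days into March 2065.
Total: 11 + 31 + 30 + 31 + 30 + 31 + 31 + 30 + 31 + 30 + 31 + 31 + 28 + 29 = 405.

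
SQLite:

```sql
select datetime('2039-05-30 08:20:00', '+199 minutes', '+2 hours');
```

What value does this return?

2039-05-30 13:39:00

199 minutes = 3h 19m; +199 minutes from 2039-05-30 08:20:00 is 2039-05-30 11:39:00.
+2 hours from 2039-05-30 11:39:00 is 2039-05-30 13:39:00.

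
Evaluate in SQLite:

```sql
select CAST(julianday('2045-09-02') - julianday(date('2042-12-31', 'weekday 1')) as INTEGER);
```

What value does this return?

971

`weekday 1` advances to the next Monday; 2042-12-31 is a Wednesday, so it moves forward to 2043-01-05.
26 days remain in January 2043 after the 5th (31 − 5).
Full months from February 2043 through August 2045 contribute their day counts.
Then 2 days into September 2045.
Total: 26 + 28 + 31 + 30 + 31 + 30 + 31 + 31 + 30 + 31 + 30 + 31 + 31 + 29 + 31 + 30 + 31 + 30 + 31 + 31 + 30 + 31 + 30 + 31 + 31 + 28 + 31 + 30 + 31 + 30 + 31 + 31 + 2 = 971.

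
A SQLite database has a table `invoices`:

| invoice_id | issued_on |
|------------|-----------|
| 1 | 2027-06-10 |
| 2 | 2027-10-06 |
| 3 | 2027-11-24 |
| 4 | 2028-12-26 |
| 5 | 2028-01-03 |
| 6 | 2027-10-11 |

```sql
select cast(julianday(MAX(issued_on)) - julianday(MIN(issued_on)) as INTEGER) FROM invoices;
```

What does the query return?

MIN = 2027-06-10, MAX = 2028-12-26.
20 days remain in June 2027 after the 10th (30 − 10).
Full months from July 2027 through November 2028 contribute their day counts.
Then 26 days into December 2028.
Total: 20 + 31 + 31 + 30 + 31 + 30 + 31 + 31 + 29 + 31 + 30 + 31 + 30 + 31 + 31 + 30 + 31 + 30 + 26 = 565.

565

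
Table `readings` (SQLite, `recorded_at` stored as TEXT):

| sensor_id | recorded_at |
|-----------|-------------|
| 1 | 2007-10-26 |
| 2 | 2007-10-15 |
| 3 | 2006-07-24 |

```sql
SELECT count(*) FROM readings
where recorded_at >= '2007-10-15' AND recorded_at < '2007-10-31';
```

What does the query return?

Rows in [2007-10-15, 2007-10-31): 2007-10-26, 2007-10-15 → 2 rows.

2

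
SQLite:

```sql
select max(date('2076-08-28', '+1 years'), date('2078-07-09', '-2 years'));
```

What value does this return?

date('2076-08-28', '+1 years') → 2077-08-28.
date('2078-07-09', '-2 years') → 2076-07-09.
Later of the two is 2077-08-28.

2077-08-28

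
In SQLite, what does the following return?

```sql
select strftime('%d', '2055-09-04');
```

04

`%d` extracts the 2-digit day of month: 04.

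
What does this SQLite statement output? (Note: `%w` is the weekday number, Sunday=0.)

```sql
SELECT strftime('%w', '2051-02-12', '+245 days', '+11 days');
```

First apply '+245 days', '+11 days': 2051-02-12 → 2051-10-26.
2051-10-26 is a Thursday; with Sunday=0 that is 4.

4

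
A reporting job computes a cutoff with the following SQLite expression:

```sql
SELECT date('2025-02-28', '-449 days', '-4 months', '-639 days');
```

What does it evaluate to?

Applying '-449 days' to 2025-02-28: counting 449 days back gives 2023-12-07.
Adding -4 months to 2023-12-07 gives 2023-08-07.
Applying '-639 days' to 2023-08-07: counting 639 days back gives 2021-11-06.

2021-11-06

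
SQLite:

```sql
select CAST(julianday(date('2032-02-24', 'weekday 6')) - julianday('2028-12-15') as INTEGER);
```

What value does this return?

1170

`weekday 6` advances to the next Saturday; 2032-02-24 is a Tuesday, so it moves forward to 2032-02-28.
16 days remain in December 2028 after the 15th (31 − 15).
Full months from January 2029 through January 2032 contribute their day counts.
Then 28 days into February 2032.
Total: 16 + 31 + 28 + 31 + 30 + 31 + 30 + 31 + 31 + 30 + 31 + 30 + 31 + 31 + 28 + 31 + 30 + 31 + 30 + 31 + 31 + 30 + 31 + 30 + 31 + 31 + 28 + 31 + 30 + 31 + 30 + 31 + 31 + 30 + 31 + 30 + 31 + 31 + 28 = 1170.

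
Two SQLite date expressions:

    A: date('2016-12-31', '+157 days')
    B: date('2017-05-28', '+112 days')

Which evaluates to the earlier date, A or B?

A

A = 2017-06-06.
B = 2017-09-17.
A is earlier.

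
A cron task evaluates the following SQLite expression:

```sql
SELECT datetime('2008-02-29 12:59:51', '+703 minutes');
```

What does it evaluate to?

2008-03-01 00:42:51

703 minutes = 11h 43m; +703 minutes from 2008-02-29 12:59:51 is 2008-03-01 00:42:51 (crosses midnight).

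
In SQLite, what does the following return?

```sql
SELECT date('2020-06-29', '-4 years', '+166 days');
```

2016-12-12

Adding -4 years to 2020-06-29 gives 2016-06-29.
Applying '+166 days' to 2016-06-29: counting 166 days forward gives 2016-12-12.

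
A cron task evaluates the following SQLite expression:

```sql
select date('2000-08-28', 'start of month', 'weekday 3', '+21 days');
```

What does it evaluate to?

2000-08-23

`start of month` rewinds 2000-08-28 to 2000-08-01.
`weekday 3` advances to the next Wednesday; 2000-08-01 is a Tuesday, so it moves forward to 2000-08-02.
Advancing 21 more days within August lands on 2000-08-23.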